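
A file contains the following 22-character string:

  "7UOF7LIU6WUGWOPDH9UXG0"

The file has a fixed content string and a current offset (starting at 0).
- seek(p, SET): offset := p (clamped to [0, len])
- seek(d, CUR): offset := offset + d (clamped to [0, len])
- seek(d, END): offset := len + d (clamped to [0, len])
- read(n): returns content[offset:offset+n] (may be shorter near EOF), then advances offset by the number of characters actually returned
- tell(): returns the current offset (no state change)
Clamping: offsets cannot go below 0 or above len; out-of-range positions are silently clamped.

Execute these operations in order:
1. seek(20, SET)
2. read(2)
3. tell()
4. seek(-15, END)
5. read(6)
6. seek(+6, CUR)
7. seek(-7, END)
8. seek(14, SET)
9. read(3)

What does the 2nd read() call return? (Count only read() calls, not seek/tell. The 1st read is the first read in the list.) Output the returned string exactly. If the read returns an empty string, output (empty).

After 1 (seek(20, SET)): offset=20
After 2 (read(2)): returned 'G0', offset=22
After 3 (tell()): offset=22
After 4 (seek(-15, END)): offset=7
After 5 (read(6)): returned 'U6WUGW', offset=13
After 6 (seek(+6, CUR)): offset=19
After 7 (seek(-7, END)): offset=15
After 8 (seek(14, SET)): offset=14
After 9 (read(3)): returned 'PDH', offset=17

Answer: U6WUGW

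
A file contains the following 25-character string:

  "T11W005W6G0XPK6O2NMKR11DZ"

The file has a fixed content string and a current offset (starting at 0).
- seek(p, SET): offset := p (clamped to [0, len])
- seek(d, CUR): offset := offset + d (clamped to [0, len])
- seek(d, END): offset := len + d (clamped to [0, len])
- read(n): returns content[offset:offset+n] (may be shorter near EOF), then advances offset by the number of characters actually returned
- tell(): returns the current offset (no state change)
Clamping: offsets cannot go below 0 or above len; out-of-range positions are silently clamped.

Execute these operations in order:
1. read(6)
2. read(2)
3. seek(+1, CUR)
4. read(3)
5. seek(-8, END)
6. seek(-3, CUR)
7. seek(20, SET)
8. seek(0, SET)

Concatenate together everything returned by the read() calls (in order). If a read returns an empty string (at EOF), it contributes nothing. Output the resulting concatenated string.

After 1 (read(6)): returned 'T11W00', offset=6
After 2 (read(2)): returned '5W', offset=8
After 3 (seek(+1, CUR)): offset=9
After 4 (read(3)): returned 'G0X', offset=12
After 5 (seek(-8, END)): offset=17
After 6 (seek(-3, CUR)): offset=14
After 7 (seek(20, SET)): offset=20
After 8 (seek(0, SET)): offset=0

Answer: T11W005WG0X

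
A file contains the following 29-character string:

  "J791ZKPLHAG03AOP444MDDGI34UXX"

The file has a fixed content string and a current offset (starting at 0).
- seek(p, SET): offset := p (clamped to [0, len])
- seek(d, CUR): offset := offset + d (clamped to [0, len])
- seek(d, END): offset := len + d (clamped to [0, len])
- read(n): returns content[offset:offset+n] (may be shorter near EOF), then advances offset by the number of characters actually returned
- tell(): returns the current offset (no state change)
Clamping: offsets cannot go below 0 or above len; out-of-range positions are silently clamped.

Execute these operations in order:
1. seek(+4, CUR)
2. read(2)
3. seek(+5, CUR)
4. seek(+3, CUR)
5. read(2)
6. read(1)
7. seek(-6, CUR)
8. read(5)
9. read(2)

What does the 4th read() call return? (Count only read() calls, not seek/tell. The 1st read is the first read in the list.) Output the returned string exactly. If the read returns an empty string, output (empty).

After 1 (seek(+4, CUR)): offset=4
After 2 (read(2)): returned 'ZK', offset=6
After 3 (seek(+5, CUR)): offset=11
After 4 (seek(+3, CUR)): offset=14
After 5 (read(2)): returned 'OP', offset=16
After 6 (read(1)): returned '4', offset=17
After 7 (seek(-6, CUR)): offset=11
After 8 (read(5)): returned '03AOP', offset=16
After 9 (read(2)): returned '44', offset=18

Answer: 03AOP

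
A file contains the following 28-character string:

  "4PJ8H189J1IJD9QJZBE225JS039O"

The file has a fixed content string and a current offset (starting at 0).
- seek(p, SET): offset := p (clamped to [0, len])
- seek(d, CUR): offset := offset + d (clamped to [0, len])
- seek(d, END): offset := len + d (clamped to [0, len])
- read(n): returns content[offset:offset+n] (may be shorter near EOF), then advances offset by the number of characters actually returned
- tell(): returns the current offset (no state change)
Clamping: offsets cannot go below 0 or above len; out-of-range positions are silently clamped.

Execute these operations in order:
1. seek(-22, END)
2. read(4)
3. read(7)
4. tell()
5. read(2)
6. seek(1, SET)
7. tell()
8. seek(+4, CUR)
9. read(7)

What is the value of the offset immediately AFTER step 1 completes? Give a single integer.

Answer: 6

Derivation:
After 1 (seek(-22, END)): offset=6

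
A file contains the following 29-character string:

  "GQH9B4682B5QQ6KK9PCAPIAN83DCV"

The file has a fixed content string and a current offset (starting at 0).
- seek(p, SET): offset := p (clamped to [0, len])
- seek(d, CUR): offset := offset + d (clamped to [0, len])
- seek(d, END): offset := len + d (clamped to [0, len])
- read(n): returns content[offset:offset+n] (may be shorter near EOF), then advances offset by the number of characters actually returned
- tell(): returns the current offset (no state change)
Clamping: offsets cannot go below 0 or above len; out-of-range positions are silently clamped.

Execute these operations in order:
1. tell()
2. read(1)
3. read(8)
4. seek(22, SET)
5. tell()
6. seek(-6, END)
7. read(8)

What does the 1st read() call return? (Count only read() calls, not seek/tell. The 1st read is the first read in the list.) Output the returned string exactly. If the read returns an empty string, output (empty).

After 1 (tell()): offset=0
After 2 (read(1)): returned 'G', offset=1
After 3 (read(8)): returned 'QH9B4682', offset=9
After 4 (seek(22, SET)): offset=22
After 5 (tell()): offset=22
After 6 (seek(-6, END)): offset=23
After 7 (read(8)): returned 'N83DCV', offset=29

Answer: G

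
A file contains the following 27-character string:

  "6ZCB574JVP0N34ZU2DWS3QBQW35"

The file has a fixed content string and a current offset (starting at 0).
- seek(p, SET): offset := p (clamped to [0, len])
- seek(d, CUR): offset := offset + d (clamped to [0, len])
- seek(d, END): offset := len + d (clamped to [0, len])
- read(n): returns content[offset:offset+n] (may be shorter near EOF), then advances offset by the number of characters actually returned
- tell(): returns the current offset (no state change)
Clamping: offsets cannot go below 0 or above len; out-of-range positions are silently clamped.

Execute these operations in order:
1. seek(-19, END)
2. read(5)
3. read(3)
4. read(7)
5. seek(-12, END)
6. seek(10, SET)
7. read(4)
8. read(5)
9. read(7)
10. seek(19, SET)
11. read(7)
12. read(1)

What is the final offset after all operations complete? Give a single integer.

Answer: 27

Derivation:
After 1 (seek(-19, END)): offset=8
After 2 (read(5)): returned 'VP0N3', offset=13
After 3 (read(3)): returned '4ZU', offset=16
After 4 (read(7)): returned '2DWS3QB', offset=23
After 5 (seek(-12, END)): offset=15
After 6 (seek(10, SET)): offset=10
After 7 (read(4)): returned '0N34', offset=14
After 8 (read(5)): returned 'ZU2DW', offset=19
After 9 (read(7)): returned 'S3QBQW3', offset=26
After 10 (seek(19, SET)): offset=19
After 11 (read(7)): returned 'S3QBQW3', offset=26
After 12 (read(1)): returned '5', offset=27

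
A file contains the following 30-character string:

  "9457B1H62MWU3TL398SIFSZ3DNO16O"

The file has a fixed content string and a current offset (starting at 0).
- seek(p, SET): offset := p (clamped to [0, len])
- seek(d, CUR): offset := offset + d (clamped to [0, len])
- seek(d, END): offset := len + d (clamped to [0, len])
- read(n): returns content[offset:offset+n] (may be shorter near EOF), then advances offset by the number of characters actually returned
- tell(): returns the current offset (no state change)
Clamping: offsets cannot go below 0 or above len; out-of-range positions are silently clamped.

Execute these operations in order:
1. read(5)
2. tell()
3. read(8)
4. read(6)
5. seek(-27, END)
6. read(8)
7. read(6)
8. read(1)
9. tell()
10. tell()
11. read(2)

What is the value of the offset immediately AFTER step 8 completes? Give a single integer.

Answer: 18

Derivation:
After 1 (read(5)): returned '9457B', offset=5
After 2 (tell()): offset=5
After 3 (read(8)): returned '1H62MWU3', offset=13
After 4 (read(6)): returned 'TL398S', offset=19
After 5 (seek(-27, END)): offset=3
After 6 (read(8)): returned '7B1H62MW', offset=11
After 7 (read(6)): returned 'U3TL39', offset=17
After 8 (read(1)): returned '8', offset=18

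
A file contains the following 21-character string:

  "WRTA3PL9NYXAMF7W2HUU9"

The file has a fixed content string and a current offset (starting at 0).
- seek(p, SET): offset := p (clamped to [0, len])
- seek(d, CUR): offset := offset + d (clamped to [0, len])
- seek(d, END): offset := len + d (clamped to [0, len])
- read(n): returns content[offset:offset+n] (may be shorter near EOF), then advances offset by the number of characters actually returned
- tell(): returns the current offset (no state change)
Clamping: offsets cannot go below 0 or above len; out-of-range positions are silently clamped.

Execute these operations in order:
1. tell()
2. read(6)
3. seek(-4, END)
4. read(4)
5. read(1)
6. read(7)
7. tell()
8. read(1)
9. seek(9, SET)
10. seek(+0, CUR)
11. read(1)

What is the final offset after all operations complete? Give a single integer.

Answer: 10

Derivation:
After 1 (tell()): offset=0
After 2 (read(6)): returned 'WRTA3P', offset=6
After 3 (seek(-4, END)): offset=17
After 4 (read(4)): returned 'HUU9', offset=21
After 5 (read(1)): returned '', offset=21
After 6 (read(7)): returned '', offset=21
After 7 (tell()): offset=21
After 8 (read(1)): returned '', offset=21
After 9 (seek(9, SET)): offset=9
After 10 (seek(+0, CUR)): offset=9
After 11 (read(1)): returned 'Y', offset=10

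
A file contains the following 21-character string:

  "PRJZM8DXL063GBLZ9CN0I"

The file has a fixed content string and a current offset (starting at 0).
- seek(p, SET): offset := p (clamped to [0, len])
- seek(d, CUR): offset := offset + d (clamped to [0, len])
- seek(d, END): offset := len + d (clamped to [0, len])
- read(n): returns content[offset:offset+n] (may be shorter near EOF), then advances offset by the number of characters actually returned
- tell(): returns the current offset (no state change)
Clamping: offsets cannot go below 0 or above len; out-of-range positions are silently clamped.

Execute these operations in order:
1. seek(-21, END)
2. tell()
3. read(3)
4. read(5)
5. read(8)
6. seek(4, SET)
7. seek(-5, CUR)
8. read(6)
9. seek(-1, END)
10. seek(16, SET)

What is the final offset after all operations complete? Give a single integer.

After 1 (seek(-21, END)): offset=0
After 2 (tell()): offset=0
After 3 (read(3)): returned 'PRJ', offset=3
After 4 (read(5)): returned 'ZM8DX', offset=8
After 5 (read(8)): returned 'L063GBLZ', offset=16
After 6 (seek(4, SET)): offset=4
After 7 (seek(-5, CUR)): offset=0
After 8 (read(6)): returned 'PRJZM8', offset=6
After 9 (seek(-1, END)): offset=20
After 10 (seek(16, SET)): offset=16

Answer: 16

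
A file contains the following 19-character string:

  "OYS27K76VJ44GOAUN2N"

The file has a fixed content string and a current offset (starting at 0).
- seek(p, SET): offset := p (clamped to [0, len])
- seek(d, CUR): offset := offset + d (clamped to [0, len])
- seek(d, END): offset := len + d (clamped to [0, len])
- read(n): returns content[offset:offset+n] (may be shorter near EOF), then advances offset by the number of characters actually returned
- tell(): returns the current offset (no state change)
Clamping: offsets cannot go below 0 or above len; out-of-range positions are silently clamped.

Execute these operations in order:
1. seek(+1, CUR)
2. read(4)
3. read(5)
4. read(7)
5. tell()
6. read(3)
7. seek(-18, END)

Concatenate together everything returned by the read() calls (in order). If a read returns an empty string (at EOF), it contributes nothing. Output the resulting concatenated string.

After 1 (seek(+1, CUR)): offset=1
After 2 (read(4)): returned 'YS27', offset=5
After 3 (read(5)): returned 'K76VJ', offset=10
After 4 (read(7)): returned '44GOAUN', offset=17
After 5 (tell()): offset=17
After 6 (read(3)): returned '2N', offset=19
After 7 (seek(-18, END)): offset=1

Answer: YS27K76VJ44GOAUN2N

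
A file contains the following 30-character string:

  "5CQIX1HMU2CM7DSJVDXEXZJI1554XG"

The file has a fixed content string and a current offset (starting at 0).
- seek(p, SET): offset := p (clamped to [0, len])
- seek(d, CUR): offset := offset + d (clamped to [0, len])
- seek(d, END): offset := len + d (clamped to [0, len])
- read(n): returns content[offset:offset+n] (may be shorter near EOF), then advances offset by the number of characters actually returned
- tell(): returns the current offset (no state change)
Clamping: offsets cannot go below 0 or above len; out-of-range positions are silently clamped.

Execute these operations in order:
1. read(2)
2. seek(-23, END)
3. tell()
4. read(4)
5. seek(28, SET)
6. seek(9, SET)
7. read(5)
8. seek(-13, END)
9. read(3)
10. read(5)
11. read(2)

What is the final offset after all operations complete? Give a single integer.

Answer: 27

Derivation:
After 1 (read(2)): returned '5C', offset=2
After 2 (seek(-23, END)): offset=7
After 3 (tell()): offset=7
After 4 (read(4)): returned 'MU2C', offset=11
After 5 (seek(28, SET)): offset=28
After 6 (seek(9, SET)): offset=9
After 7 (read(5)): returned '2CM7D', offset=14
After 8 (seek(-13, END)): offset=17
After 9 (read(3)): returned 'DXE', offset=20
After 10 (read(5)): returned 'XZJI1', offset=25
After 11 (read(2)): returned '55', offset=27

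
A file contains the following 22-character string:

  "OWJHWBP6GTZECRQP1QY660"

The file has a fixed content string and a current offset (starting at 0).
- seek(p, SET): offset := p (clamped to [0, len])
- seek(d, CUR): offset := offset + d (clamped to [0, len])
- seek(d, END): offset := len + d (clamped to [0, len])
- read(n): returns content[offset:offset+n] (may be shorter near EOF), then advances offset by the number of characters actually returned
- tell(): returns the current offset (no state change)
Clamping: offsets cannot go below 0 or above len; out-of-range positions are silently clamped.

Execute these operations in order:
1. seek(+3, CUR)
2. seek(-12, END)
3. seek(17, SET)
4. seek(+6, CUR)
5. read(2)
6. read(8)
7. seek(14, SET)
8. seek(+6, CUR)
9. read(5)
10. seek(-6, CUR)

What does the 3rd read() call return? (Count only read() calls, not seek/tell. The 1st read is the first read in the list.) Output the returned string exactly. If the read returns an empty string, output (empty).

Answer: 60

Derivation:
After 1 (seek(+3, CUR)): offset=3
After 2 (seek(-12, END)): offset=10
After 3 (seek(17, SET)): offset=17
After 4 (seek(+6, CUR)): offset=22
After 5 (read(2)): returned '', offset=22
After 6 (read(8)): returned '', offset=22
After 7 (seek(14, SET)): offset=14
After 8 (seek(+6, CUR)): offset=20
After 9 (read(5)): returned '60', offset=22
After 10 (seek(-6, CUR)): offset=16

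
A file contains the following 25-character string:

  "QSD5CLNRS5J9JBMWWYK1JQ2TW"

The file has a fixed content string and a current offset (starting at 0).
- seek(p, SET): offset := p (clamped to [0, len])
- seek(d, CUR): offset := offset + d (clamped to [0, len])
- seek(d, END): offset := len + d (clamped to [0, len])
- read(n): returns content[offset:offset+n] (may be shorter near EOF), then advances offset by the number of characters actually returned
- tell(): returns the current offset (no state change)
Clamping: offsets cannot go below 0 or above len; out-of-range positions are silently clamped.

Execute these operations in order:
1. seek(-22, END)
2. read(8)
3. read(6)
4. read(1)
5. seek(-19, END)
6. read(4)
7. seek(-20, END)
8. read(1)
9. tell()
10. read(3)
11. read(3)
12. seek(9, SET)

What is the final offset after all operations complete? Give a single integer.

Answer: 9

Derivation:
After 1 (seek(-22, END)): offset=3
After 2 (read(8)): returned '5CLNRS5J', offset=11
After 3 (read(6)): returned '9JBMWW', offset=17
After 4 (read(1)): returned 'Y', offset=18
After 5 (seek(-19, END)): offset=6
After 6 (read(4)): returned 'NRS5', offset=10
After 7 (seek(-20, END)): offset=5
After 8 (read(1)): returned 'L', offset=6
After 9 (tell()): offset=6
After 10 (read(3)): returned 'NRS', offset=9
After 11 (read(3)): returned '5J9', offset=12
After 12 (seek(9, SET)): offset=9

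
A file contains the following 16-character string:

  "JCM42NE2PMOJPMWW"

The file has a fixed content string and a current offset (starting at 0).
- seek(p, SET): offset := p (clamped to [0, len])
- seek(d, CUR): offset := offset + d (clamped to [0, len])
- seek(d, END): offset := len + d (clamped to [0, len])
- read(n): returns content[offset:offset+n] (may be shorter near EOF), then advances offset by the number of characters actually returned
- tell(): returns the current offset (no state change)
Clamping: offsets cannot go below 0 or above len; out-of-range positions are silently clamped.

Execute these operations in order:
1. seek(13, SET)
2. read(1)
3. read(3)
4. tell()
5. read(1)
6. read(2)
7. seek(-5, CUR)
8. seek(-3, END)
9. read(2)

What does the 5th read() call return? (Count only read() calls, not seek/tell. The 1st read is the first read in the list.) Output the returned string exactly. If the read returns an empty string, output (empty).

Answer: MW

Derivation:
After 1 (seek(13, SET)): offset=13
After 2 (read(1)): returned 'M', offset=14
After 3 (read(3)): returned 'WW', offset=16
After 4 (tell()): offset=16
After 5 (read(1)): returned '', offset=16
After 6 (read(2)): returned '', offset=16
After 7 (seek(-5, CUR)): offset=11
After 8 (seek(-3, END)): offset=13
After 9 (read(2)): returned 'MW', offset=15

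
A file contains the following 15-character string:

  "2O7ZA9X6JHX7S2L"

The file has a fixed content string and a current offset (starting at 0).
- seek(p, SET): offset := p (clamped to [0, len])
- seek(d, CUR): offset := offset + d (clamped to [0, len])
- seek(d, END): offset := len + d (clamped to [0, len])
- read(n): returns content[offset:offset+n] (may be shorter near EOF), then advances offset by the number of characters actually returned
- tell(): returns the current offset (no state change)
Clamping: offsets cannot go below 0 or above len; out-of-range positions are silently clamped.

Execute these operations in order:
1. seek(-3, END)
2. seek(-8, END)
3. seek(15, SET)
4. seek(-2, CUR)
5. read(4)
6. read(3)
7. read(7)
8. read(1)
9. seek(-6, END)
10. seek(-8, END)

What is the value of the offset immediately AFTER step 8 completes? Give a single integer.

After 1 (seek(-3, END)): offset=12
After 2 (seek(-8, END)): offset=7
After 3 (seek(15, SET)): offset=15
After 4 (seek(-2, CUR)): offset=13
After 5 (read(4)): returned '2L', offset=15
After 6 (read(3)): returned '', offset=15
After 7 (read(7)): returned '', offset=15
After 8 (read(1)): returned '', offset=15

Answer: 15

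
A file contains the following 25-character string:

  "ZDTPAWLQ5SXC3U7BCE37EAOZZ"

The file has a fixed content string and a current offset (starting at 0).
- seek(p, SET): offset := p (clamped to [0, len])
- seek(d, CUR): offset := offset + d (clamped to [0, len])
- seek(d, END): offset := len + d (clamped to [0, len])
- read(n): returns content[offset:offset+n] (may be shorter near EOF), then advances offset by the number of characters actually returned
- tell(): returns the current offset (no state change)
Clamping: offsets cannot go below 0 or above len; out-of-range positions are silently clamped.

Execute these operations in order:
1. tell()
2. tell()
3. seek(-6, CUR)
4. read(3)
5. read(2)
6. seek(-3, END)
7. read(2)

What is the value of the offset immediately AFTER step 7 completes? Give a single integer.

Answer: 24

Derivation:
After 1 (tell()): offset=0
After 2 (tell()): offset=0
After 3 (seek(-6, CUR)): offset=0
After 4 (read(3)): returned 'ZDT', offset=3
After 5 (read(2)): returned 'PA', offset=5
After 6 (seek(-3, END)): offset=22
After 7 (read(2)): returned 'OZ', offset=24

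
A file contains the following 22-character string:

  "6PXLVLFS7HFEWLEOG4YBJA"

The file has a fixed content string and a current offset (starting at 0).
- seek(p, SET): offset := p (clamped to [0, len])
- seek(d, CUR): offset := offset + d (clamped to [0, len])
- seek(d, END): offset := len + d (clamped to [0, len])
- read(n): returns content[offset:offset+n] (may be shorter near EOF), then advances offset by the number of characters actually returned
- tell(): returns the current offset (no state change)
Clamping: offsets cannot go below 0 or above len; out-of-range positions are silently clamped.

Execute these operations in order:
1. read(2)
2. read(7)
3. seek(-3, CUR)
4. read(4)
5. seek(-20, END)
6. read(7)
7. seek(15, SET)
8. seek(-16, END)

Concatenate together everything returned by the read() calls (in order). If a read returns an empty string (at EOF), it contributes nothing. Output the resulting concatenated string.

Answer: 6PXLVLFS7FS7HXLVLFS7

Derivation:
After 1 (read(2)): returned '6P', offset=2
After 2 (read(7)): returned 'XLVLFS7', offset=9
After 3 (seek(-3, CUR)): offset=6
After 4 (read(4)): returned 'FS7H', offset=10
After 5 (seek(-20, END)): offset=2
After 6 (read(7)): returned 'XLVLFS7', offset=9
After 7 (seek(15, SET)): offset=15
After 8 (seek(-16, END)): offset=6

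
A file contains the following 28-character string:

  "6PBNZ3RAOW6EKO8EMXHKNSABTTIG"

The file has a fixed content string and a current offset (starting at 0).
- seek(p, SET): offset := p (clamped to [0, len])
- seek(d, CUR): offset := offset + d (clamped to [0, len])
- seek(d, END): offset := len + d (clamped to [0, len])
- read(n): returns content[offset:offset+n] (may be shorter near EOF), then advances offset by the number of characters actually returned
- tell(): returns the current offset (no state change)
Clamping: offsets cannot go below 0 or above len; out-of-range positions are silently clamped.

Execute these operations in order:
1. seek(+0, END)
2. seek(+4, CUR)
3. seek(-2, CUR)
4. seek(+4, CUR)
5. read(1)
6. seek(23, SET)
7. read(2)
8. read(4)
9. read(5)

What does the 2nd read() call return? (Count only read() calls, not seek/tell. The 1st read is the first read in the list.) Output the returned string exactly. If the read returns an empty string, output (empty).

Answer: BT

Derivation:
After 1 (seek(+0, END)): offset=28
After 2 (seek(+4, CUR)): offset=28
After 3 (seek(-2, CUR)): offset=26
After 4 (seek(+4, CUR)): offset=28
After 5 (read(1)): returned '', offset=28
After 6 (seek(23, SET)): offset=23
After 7 (read(2)): returned 'BT', offset=25
After 8 (read(4)): returned 'TIG', offset=28
After 9 (read(5)): returned '', offset=28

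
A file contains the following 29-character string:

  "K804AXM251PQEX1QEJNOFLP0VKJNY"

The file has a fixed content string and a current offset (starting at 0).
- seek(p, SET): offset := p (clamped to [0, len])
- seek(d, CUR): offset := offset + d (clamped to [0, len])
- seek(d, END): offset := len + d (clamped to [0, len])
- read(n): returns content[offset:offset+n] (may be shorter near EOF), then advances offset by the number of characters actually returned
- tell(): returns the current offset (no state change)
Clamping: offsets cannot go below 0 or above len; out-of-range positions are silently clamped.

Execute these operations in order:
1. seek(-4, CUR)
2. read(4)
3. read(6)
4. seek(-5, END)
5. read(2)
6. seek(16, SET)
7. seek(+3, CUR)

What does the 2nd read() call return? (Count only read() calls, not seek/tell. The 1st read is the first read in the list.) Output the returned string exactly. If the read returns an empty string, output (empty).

Answer: AXM251

Derivation:
After 1 (seek(-4, CUR)): offset=0
After 2 (read(4)): returned 'K804', offset=4
After 3 (read(6)): returned 'AXM251', offset=10
After 4 (seek(-5, END)): offset=24
After 5 (read(2)): returned 'VK', offset=26
After 6 (seek(16, SET)): offset=16
After 7 (seek(+3, CUR)): offset=19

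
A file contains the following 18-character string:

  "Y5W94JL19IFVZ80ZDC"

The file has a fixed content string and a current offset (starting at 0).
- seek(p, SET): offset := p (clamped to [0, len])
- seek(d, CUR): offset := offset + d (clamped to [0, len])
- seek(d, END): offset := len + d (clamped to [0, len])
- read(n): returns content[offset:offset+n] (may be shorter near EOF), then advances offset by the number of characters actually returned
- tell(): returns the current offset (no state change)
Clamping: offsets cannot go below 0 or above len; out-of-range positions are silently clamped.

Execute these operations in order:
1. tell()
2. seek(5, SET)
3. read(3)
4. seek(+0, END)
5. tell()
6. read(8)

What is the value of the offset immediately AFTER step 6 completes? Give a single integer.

Answer: 18

Derivation:
After 1 (tell()): offset=0
After 2 (seek(5, SET)): offset=5
After 3 (read(3)): returned 'JL1', offset=8
After 4 (seek(+0, END)): offset=18
After 5 (tell()): offset=18
After 6 (read(8)): returned '', offset=18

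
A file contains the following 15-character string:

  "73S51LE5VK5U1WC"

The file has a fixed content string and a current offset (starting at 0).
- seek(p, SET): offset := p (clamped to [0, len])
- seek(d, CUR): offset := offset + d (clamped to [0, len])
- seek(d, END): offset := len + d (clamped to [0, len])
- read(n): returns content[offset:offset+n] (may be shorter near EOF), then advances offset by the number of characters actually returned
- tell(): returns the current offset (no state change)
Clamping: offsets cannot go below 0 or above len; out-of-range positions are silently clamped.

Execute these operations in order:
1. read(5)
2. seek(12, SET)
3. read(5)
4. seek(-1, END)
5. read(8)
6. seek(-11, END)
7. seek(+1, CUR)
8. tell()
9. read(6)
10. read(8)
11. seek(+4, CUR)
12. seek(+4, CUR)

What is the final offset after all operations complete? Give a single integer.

Answer: 15

Derivation:
After 1 (read(5)): returned '73S51', offset=5
After 2 (seek(12, SET)): offset=12
After 3 (read(5)): returned '1WC', offset=15
After 4 (seek(-1, END)): offset=14
After 5 (read(8)): returned 'C', offset=15
After 6 (seek(-11, END)): offset=4
After 7 (seek(+1, CUR)): offset=5
After 8 (tell()): offset=5
After 9 (read(6)): returned 'LE5VK5', offset=11
After 10 (read(8)): returned 'U1WC', offset=15
After 11 (seek(+4, CUR)): offset=15
After 12 (seek(+4, CUR)): offset=15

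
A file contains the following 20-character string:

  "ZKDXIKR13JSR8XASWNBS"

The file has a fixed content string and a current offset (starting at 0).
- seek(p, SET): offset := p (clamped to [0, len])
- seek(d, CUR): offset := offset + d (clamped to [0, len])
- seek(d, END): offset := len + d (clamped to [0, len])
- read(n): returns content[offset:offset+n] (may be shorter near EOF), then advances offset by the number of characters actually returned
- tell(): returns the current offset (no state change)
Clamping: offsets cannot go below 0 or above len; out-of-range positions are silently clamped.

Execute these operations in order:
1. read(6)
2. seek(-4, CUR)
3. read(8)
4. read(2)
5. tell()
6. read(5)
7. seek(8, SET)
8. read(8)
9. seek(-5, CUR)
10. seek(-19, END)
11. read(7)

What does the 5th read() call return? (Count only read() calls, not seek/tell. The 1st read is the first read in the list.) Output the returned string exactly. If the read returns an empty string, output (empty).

After 1 (read(6)): returned 'ZKDXIK', offset=6
After 2 (seek(-4, CUR)): offset=2
After 3 (read(8)): returned 'DXIKR13J', offset=10
After 4 (read(2)): returned 'SR', offset=12
After 5 (tell()): offset=12
After 6 (read(5)): returned '8XASW', offset=17
After 7 (seek(8, SET)): offset=8
After 8 (read(8)): returned '3JSR8XAS', offset=16
After 9 (seek(-5, CUR)): offset=11
After 10 (seek(-19, END)): offset=1
After 11 (read(7)): returned 'KDXIKR1', offset=8

Answer: 3JSR8XAS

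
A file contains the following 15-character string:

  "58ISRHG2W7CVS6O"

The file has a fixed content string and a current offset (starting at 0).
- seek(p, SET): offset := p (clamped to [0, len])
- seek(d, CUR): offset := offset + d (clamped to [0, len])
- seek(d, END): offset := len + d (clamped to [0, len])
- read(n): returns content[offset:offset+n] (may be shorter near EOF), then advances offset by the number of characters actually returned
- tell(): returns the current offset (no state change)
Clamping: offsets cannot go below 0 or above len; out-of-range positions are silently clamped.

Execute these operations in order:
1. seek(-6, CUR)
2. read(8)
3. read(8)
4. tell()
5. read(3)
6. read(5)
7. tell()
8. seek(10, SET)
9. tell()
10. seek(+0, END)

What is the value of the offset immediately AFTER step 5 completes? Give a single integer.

After 1 (seek(-6, CUR)): offset=0
After 2 (read(8)): returned '58ISRHG2', offset=8
After 3 (read(8)): returned 'W7CVS6O', offset=15
After 4 (tell()): offset=15
After 5 (read(3)): returned '', offset=15

Answer: 15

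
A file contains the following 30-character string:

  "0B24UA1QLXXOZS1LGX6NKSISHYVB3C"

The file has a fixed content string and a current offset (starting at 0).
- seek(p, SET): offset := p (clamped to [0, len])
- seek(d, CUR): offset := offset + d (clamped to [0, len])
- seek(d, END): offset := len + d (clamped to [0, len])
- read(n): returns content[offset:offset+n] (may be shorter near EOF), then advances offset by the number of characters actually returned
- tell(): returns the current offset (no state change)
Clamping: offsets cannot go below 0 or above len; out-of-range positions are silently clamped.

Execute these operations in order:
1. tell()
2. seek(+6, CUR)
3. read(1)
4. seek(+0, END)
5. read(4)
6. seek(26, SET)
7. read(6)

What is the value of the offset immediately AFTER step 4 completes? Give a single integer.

After 1 (tell()): offset=0
After 2 (seek(+6, CUR)): offset=6
After 3 (read(1)): returned '1', offset=7
After 4 (seek(+0, END)): offset=30

Answer: 30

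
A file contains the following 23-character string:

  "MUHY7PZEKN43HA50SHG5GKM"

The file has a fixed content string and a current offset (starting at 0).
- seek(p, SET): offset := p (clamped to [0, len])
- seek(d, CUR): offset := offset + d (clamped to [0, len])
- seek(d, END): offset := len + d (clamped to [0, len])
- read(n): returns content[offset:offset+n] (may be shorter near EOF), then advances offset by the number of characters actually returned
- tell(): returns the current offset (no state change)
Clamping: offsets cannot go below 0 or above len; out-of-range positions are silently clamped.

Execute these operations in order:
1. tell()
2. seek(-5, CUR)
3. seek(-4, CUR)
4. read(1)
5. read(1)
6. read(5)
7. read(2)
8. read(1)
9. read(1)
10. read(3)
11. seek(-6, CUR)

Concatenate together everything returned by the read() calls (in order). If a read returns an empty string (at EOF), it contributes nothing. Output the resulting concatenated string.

Answer: MUHY7PZEKN43HA

Derivation:
After 1 (tell()): offset=0
After 2 (seek(-5, CUR)): offset=0
After 3 (seek(-4, CUR)): offset=0
After 4 (read(1)): returned 'M', offset=1
After 5 (read(1)): returned 'U', offset=2
After 6 (read(5)): returned 'HY7PZ', offset=7
After 7 (read(2)): returned 'EK', offset=9
After 8 (read(1)): returned 'N', offset=10
After 9 (read(1)): returned '4', offset=11
After 10 (read(3)): returned '3HA', offset=14
After 11 (seek(-6, CUR)): offset=8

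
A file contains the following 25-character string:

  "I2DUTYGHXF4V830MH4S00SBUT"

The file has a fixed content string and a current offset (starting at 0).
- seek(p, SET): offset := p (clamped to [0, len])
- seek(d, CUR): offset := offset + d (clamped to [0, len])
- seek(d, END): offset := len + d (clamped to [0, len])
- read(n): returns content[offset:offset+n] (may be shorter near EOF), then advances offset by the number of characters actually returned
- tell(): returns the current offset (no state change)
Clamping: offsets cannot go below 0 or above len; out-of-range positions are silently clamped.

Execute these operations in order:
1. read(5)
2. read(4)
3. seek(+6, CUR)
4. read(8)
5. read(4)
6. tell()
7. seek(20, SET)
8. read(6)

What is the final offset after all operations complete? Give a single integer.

Answer: 25

Derivation:
After 1 (read(5)): returned 'I2DUT', offset=5
After 2 (read(4)): returned 'YGHX', offset=9
After 3 (seek(+6, CUR)): offset=15
After 4 (read(8)): returned 'MH4S00SB', offset=23
After 5 (read(4)): returned 'UT', offset=25
After 6 (tell()): offset=25
After 7 (seek(20, SET)): offset=20
After 8 (read(6)): returned '0SBUT', offset=25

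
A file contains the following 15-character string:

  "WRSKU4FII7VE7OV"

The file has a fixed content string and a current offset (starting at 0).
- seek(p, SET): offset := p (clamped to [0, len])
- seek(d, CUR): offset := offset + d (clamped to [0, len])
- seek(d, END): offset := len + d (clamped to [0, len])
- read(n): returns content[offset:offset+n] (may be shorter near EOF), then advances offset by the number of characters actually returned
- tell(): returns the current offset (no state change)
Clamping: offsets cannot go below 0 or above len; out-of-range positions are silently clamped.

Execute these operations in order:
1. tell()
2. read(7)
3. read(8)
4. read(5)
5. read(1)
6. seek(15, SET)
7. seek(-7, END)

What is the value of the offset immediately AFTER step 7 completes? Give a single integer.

After 1 (tell()): offset=0
After 2 (read(7)): returned 'WRSKU4F', offset=7
After 3 (read(8)): returned 'II7VE7OV', offset=15
After 4 (read(5)): returned '', offset=15
After 5 (read(1)): returned '', offset=15
After 6 (seek(15, SET)): offset=15
After 7 (seek(-7, END)): offset=8

Answer: 8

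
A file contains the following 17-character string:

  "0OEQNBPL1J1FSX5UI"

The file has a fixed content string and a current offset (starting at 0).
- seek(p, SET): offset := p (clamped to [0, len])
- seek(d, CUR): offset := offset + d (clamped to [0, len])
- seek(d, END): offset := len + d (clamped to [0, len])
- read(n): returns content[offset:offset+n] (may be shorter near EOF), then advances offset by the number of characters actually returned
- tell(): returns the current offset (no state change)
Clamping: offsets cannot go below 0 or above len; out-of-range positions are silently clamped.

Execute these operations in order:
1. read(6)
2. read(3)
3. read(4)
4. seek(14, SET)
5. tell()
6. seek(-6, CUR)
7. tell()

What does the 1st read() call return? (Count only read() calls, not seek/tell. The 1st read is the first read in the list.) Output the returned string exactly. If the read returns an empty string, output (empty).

Answer: 0OEQNB

Derivation:
After 1 (read(6)): returned '0OEQNB', offset=6
After 2 (read(3)): returned 'PL1', offset=9
After 3 (read(4)): returned 'J1FS', offset=13
After 4 (seek(14, SET)): offset=14
After 5 (tell()): offset=14
After 6 (seek(-6, CUR)): offset=8
After 7 (tell()): offset=8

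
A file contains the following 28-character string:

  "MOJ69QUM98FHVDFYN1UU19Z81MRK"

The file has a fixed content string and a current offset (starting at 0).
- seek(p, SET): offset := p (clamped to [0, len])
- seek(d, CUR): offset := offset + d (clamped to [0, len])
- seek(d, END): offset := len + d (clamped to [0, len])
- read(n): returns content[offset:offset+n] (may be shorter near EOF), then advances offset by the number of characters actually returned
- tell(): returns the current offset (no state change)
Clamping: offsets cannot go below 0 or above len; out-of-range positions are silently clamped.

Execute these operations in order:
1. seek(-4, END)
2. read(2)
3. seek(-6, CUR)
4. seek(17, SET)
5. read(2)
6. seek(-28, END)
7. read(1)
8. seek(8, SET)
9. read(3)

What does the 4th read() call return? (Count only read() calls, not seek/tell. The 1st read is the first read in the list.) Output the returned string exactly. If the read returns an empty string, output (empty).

After 1 (seek(-4, END)): offset=24
After 2 (read(2)): returned '1M', offset=26
After 3 (seek(-6, CUR)): offset=20
After 4 (seek(17, SET)): offset=17
After 5 (read(2)): returned '1U', offset=19
After 6 (seek(-28, END)): offset=0
After 7 (read(1)): returned 'M', offset=1
After 8 (seek(8, SET)): offset=8
After 9 (read(3)): returned '98F', offset=11

Answer: 98F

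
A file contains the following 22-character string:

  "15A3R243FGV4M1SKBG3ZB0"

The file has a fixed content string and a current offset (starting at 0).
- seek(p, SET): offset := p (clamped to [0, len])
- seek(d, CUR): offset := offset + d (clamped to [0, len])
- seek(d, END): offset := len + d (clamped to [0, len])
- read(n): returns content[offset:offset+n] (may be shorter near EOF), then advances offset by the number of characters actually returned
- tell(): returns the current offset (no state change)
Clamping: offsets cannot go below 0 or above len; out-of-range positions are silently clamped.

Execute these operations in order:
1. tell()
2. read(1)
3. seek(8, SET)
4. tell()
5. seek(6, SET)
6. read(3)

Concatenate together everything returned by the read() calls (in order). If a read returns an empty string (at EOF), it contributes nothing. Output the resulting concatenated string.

Answer: 143F

Derivation:
After 1 (tell()): offset=0
After 2 (read(1)): returned '1', offset=1
After 3 (seek(8, SET)): offset=8
After 4 (tell()): offset=8
After 5 (seek(6, SET)): offset=6
After 6 (read(3)): returned '43F', offset=9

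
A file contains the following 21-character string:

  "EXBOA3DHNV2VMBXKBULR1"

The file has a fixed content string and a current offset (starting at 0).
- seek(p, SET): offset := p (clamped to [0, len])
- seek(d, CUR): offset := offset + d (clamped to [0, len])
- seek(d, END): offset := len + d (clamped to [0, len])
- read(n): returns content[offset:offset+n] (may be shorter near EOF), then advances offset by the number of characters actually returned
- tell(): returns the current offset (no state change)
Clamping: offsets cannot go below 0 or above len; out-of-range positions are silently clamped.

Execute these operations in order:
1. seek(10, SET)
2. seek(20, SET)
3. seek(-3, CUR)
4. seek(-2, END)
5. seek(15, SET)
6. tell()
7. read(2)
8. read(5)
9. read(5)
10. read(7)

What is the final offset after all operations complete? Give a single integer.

After 1 (seek(10, SET)): offset=10
After 2 (seek(20, SET)): offset=20
After 3 (seek(-3, CUR)): offset=17
After 4 (seek(-2, END)): offset=19
After 5 (seek(15, SET)): offset=15
After 6 (tell()): offset=15
After 7 (read(2)): returned 'KB', offset=17
After 8 (read(5)): returned 'ULR1', offset=21
After 9 (read(5)): returned '', offset=21
After 10 (read(7)): returned '', offset=21

Answer: 21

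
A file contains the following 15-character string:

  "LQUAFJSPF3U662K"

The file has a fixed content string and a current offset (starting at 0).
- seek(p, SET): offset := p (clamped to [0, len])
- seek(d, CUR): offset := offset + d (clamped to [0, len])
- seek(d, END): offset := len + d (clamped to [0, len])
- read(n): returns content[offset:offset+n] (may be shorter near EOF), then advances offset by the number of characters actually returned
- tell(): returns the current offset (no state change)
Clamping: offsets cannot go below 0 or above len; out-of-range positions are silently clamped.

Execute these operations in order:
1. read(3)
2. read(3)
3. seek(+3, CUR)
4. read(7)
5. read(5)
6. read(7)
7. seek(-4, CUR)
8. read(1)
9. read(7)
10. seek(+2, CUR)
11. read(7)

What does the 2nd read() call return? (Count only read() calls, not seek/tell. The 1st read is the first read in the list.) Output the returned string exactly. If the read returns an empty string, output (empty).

After 1 (read(3)): returned 'LQU', offset=3
After 2 (read(3)): returned 'AFJ', offset=6
After 3 (seek(+3, CUR)): offset=9
After 4 (read(7)): returned '3U662K', offset=15
After 5 (read(5)): returned '', offset=15
After 6 (read(7)): returned '', offset=15
After 7 (seek(-4, CUR)): offset=11
After 8 (read(1)): returned '6', offset=12
After 9 (read(7)): returned '62K', offset=15
After 10 (seek(+2, CUR)): offset=15
After 11 (read(7)): returned '', offset=15

Answer: AFJ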